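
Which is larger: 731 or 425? 731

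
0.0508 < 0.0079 False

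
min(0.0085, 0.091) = 0.0085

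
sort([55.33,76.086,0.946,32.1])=[0.946,32.1,55.33,76.086]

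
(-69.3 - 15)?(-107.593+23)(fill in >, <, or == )>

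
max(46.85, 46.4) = 46.85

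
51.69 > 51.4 True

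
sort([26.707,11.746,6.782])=[6.782,11.746,26.707]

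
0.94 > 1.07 False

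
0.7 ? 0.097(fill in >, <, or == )>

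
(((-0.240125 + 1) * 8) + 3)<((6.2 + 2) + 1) True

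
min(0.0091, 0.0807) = 0.0091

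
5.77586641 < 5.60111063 False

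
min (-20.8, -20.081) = -20.8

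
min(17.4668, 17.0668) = 17.0668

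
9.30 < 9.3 False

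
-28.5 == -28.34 False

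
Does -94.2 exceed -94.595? Yes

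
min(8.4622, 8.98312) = 8.4622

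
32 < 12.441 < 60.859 False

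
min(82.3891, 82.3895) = 82.3891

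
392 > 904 False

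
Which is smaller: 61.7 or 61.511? 61.511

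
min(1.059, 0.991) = 0.991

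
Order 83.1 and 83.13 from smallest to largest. 83.1, 83.13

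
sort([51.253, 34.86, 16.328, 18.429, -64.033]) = [-64.033, 16.328, 18.429, 34.86, 51.253]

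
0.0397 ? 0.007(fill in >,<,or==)>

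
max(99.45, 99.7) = 99.7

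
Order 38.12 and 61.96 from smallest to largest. 38.12, 61.96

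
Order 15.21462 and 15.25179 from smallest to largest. 15.21462, 15.25179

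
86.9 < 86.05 False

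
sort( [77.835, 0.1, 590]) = [0.1, 77.835, 590]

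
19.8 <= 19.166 False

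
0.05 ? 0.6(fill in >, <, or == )<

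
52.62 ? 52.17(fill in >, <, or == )>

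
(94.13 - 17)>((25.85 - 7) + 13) True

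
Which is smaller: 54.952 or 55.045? 54.952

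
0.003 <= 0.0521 True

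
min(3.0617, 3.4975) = 3.0617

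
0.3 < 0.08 False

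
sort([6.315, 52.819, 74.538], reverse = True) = [74.538, 52.819, 6.315]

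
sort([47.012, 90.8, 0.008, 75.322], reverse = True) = [90.8, 75.322, 47.012, 0.008]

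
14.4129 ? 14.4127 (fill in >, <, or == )>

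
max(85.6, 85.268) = 85.6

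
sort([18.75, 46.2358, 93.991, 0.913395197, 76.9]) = [0.913395197, 18.75, 46.2358, 76.9, 93.991]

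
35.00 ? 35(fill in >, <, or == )==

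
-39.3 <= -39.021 True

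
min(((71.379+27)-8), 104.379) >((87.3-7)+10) True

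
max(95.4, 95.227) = 95.4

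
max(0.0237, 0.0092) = 0.0237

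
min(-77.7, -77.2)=-77.7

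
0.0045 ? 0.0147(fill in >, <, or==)<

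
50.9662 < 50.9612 False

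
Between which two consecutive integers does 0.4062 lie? 0 and 1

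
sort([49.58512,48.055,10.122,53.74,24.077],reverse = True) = [53.74,49.58512,48.055,24.077,10.122]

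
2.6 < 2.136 False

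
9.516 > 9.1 True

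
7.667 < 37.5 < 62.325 True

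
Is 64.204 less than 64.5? Yes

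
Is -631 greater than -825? Yes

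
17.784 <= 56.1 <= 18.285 False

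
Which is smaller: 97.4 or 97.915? 97.4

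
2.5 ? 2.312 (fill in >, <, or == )>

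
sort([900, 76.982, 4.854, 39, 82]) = [4.854, 39, 76.982, 82, 900]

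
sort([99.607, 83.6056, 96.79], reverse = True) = [99.607, 96.79, 83.6056]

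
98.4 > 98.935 False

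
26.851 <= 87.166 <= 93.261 True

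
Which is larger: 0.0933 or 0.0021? 0.0933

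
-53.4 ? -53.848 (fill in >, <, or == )>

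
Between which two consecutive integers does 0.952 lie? 0 and 1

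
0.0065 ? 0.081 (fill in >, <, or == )<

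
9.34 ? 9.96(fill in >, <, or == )<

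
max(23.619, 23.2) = 23.619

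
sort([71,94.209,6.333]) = [6.333,71,94.209]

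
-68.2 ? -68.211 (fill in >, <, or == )>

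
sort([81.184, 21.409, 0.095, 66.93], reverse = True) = [81.184, 66.93, 21.409, 0.095]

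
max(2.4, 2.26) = 2.4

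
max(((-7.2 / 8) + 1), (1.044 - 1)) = 0.1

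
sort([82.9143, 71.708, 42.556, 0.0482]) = [0.0482, 42.556, 71.708, 82.9143]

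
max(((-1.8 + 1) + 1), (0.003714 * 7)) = 0.2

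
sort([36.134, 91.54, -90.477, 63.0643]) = [-90.477, 36.134, 63.0643, 91.54]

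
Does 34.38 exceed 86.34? No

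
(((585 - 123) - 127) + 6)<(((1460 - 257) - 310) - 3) True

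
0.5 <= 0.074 False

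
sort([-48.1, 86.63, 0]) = [-48.1, 0, 86.63]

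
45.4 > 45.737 False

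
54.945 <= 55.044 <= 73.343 True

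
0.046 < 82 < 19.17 False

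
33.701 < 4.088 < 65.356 False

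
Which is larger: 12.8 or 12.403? 12.8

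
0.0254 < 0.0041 False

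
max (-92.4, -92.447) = -92.4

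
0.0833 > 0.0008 True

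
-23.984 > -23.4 False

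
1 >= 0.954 True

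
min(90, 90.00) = 90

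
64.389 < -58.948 False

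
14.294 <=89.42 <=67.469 False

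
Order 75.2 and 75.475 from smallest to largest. 75.2, 75.475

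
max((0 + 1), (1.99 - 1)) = 1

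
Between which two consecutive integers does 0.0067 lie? 0 and 1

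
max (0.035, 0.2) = 0.2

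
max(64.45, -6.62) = 64.45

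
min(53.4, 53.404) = 53.4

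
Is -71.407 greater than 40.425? No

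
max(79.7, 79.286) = 79.7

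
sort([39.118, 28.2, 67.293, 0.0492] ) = [0.0492, 28.2, 39.118, 67.293]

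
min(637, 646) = 637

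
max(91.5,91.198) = 91.5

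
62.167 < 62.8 True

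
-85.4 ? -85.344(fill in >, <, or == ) <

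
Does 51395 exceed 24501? Yes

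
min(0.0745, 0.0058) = 0.0058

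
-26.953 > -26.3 False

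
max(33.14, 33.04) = 33.14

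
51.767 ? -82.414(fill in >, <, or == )>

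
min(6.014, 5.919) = 5.919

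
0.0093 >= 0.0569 False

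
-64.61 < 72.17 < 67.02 False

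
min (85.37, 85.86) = 85.37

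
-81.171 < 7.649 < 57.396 True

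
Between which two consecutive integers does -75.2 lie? -76 and -75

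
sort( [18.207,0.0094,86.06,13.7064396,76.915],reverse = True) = [86.06,76.915,18.207,13.7064396,0.0094]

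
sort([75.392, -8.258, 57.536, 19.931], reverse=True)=[75.392, 57.536, 19.931, -8.258]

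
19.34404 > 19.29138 True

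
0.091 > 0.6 False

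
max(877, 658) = 877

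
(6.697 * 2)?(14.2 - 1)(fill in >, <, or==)>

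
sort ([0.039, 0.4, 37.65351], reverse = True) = [37.65351, 0.4, 0.039]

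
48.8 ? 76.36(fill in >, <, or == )<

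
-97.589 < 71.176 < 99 True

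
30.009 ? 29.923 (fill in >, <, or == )>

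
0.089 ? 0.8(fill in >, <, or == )<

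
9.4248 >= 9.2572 True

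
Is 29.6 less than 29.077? No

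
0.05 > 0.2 False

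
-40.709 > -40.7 False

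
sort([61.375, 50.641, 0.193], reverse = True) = [61.375, 50.641, 0.193]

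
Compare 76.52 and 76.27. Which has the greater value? 76.52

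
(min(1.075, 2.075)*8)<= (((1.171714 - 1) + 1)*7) False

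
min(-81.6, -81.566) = -81.6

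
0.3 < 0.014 False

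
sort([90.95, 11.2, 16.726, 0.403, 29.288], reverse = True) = [90.95, 29.288, 16.726, 11.2, 0.403]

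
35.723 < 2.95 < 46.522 False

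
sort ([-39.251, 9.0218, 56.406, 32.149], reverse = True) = [56.406, 32.149, 9.0218, -39.251]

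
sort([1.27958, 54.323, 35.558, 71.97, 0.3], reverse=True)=[71.97, 54.323, 35.558, 1.27958, 0.3]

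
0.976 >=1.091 False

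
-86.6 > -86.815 True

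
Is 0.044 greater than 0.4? No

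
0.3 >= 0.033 True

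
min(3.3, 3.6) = 3.3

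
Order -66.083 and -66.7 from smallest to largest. -66.7, -66.083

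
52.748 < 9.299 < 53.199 False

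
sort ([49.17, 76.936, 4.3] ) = [4.3, 49.17, 76.936]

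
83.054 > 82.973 True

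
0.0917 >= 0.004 True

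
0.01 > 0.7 False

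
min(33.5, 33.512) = 33.5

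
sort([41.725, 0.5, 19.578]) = [0.5, 19.578, 41.725]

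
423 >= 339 True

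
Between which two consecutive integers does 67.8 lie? 67 and 68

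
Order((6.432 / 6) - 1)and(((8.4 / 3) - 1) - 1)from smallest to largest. ((6.432 / 6) - 1), (((8.4 / 3) - 1) - 1)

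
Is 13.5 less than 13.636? Yes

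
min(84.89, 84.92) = 84.89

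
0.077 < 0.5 True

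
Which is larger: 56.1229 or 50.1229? 56.1229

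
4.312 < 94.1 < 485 True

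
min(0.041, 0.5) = 0.041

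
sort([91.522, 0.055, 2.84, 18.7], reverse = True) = [91.522, 18.7, 2.84, 0.055]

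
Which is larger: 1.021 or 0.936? 1.021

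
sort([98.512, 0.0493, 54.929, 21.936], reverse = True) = [98.512, 54.929, 21.936, 0.0493]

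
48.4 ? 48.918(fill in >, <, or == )<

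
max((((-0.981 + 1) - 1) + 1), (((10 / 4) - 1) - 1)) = 0.5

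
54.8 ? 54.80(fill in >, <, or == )==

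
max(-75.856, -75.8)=-75.8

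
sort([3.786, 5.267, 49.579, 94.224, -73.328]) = [-73.328, 3.786, 5.267, 49.579, 94.224]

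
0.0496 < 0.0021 False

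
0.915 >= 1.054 False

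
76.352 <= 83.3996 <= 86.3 True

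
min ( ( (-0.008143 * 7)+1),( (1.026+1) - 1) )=0.942999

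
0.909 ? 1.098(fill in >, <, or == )<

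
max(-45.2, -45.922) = -45.2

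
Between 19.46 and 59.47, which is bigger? 59.47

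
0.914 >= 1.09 False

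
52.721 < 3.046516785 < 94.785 False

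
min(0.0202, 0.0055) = 0.0055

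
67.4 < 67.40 False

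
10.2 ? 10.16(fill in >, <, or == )>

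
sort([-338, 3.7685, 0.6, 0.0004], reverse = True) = [3.7685, 0.6, 0.0004, -338]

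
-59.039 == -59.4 False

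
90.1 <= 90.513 True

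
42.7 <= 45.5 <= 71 True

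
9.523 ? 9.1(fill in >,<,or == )>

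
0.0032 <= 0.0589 True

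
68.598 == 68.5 False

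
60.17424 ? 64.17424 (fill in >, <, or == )<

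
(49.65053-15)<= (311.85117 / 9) False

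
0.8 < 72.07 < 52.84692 False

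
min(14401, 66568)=14401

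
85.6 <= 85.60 True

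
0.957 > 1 False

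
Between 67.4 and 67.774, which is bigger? 67.774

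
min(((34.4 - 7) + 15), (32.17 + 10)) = 42.17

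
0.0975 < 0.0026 False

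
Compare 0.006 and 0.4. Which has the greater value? 0.4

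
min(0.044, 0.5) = 0.044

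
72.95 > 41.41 True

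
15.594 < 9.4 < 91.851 False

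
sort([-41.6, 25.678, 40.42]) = [-41.6, 25.678, 40.42]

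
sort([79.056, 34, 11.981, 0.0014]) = [0.0014, 11.981, 34, 79.056]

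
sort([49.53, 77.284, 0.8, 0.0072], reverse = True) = [77.284, 49.53, 0.8, 0.0072]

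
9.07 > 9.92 False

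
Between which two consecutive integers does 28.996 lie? 28 and 29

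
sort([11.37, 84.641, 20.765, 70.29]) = [11.37, 20.765, 70.29, 84.641]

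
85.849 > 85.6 True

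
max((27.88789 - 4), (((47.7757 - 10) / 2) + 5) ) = 23.88789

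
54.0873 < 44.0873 False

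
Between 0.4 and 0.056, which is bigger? 0.4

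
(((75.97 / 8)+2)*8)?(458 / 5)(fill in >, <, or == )>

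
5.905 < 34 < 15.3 False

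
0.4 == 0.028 False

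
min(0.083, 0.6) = 0.083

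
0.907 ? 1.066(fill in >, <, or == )<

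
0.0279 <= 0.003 False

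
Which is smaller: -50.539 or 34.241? -50.539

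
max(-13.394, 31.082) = 31.082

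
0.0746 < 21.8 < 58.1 True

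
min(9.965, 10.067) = 9.965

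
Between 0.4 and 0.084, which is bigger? 0.4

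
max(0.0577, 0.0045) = 0.0577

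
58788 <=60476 True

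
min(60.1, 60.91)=60.1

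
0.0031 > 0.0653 False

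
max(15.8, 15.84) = 15.84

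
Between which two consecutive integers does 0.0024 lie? 0 and 1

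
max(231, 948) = 948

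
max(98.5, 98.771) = 98.771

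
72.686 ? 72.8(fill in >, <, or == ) <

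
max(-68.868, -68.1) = -68.1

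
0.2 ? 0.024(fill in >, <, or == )>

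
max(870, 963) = 963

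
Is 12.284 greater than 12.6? No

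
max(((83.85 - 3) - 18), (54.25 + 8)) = 62.85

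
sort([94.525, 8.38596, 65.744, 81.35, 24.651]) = [8.38596, 24.651, 65.744, 81.35, 94.525]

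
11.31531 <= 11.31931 True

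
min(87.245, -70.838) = -70.838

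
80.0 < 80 False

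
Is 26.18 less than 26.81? Yes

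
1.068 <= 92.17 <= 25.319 False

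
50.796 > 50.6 True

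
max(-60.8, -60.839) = -60.8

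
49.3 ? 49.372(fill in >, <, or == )<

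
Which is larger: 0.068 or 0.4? 0.4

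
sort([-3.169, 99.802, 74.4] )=[-3.169, 74.4, 99.802]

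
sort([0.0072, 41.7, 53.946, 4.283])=[0.0072, 4.283, 41.7, 53.946]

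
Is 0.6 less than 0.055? No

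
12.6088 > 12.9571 False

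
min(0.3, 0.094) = 0.094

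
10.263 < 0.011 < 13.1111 False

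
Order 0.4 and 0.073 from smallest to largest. 0.073, 0.4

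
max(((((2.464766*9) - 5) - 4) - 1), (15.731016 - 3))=12.731016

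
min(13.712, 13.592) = 13.592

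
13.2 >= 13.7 False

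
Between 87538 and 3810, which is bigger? 87538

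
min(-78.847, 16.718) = -78.847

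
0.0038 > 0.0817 False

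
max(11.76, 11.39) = 11.76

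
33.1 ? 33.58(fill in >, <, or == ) <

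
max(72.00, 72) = 72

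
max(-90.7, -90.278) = -90.278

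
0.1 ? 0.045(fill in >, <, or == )>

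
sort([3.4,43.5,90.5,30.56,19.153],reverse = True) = [90.5,43.5,30.56,19.153,3.4]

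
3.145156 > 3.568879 False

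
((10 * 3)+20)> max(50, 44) False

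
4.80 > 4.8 False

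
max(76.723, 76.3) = 76.723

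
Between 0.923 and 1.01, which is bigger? 1.01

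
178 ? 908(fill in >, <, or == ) <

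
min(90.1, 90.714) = 90.1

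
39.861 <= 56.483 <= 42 False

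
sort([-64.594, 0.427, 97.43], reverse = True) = [97.43, 0.427, -64.594]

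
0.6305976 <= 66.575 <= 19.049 False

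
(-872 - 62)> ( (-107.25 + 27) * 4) False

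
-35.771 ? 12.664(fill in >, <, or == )<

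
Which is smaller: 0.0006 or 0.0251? 0.0006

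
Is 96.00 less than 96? No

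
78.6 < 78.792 True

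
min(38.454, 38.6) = 38.454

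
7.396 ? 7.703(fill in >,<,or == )<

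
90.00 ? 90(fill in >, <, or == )==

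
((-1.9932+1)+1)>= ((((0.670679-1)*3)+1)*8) False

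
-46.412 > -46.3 False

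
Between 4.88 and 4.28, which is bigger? 4.88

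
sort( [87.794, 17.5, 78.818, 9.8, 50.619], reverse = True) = [87.794, 78.818, 50.619, 17.5, 9.8]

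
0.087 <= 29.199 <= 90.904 True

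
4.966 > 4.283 True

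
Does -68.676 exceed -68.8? Yes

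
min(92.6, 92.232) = 92.232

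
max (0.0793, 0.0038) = 0.0793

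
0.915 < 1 True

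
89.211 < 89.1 False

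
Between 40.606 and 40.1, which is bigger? 40.606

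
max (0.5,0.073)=0.5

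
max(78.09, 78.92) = 78.92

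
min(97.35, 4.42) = 4.42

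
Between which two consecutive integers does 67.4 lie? 67 and 68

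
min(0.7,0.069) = 0.069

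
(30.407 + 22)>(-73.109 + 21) True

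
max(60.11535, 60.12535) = 60.12535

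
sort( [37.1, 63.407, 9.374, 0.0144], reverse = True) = [63.407, 37.1, 9.374, 0.0144]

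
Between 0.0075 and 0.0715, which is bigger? 0.0715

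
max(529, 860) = 860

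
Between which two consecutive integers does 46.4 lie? 46 and 47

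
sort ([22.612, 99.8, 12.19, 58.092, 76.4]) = [12.19, 22.612, 58.092, 76.4, 99.8]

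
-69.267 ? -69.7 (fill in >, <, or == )>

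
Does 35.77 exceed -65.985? Yes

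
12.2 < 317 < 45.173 False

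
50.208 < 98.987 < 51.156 False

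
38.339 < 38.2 False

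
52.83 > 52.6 True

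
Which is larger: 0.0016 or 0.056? 0.056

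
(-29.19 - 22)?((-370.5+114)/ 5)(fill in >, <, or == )>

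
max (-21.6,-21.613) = -21.6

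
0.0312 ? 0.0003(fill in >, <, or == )>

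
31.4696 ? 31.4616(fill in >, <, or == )>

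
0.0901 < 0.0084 False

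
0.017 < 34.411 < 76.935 True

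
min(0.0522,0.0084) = 0.0084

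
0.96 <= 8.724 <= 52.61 True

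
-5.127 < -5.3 False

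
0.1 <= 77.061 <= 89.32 True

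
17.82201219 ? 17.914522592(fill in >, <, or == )<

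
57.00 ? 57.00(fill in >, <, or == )==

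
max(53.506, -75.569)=53.506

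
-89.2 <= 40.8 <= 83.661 True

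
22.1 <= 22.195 True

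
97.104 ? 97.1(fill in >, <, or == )>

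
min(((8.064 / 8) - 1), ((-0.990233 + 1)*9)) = 0.008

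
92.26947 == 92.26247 False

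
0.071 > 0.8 False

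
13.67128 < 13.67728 True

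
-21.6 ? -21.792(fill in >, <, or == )>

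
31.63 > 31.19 True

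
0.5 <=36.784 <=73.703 True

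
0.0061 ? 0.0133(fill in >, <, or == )<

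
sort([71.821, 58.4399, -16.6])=[-16.6, 58.4399, 71.821]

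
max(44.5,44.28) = 44.5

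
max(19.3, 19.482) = 19.482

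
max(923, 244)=923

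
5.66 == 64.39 False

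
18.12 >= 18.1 True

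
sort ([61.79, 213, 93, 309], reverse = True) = [309, 213, 93, 61.79]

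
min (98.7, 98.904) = 98.7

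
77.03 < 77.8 True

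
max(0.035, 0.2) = 0.2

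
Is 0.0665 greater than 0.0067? Yes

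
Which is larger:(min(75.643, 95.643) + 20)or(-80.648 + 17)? (min(75.643, 95.643) + 20)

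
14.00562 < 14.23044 True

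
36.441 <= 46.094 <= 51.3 True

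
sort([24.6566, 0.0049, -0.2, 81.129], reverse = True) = [81.129, 24.6566, 0.0049, -0.2]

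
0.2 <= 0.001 False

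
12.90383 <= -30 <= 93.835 False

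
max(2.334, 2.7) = 2.7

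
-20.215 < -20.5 False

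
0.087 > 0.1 False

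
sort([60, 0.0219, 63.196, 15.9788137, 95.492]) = [0.0219, 15.9788137, 60, 63.196, 95.492]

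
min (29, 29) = 29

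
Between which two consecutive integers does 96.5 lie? 96 and 97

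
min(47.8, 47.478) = 47.478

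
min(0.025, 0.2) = 0.025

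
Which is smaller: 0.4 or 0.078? 0.078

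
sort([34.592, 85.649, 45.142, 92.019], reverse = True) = [92.019, 85.649, 45.142, 34.592]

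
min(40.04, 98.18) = 40.04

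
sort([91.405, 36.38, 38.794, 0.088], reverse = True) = [91.405, 38.794, 36.38, 0.088]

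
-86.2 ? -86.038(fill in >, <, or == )<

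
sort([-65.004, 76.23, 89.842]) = [-65.004, 76.23, 89.842]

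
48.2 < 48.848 True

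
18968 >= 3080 True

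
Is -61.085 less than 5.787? Yes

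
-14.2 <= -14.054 True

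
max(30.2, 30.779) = 30.779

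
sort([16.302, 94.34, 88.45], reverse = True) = [94.34, 88.45, 16.302]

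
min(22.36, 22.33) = 22.33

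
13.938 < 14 True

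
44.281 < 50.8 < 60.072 True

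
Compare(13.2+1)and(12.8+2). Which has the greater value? (12.8+2)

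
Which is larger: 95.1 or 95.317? 95.317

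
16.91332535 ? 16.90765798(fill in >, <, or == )>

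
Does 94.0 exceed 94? No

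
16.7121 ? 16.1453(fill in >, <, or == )>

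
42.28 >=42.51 False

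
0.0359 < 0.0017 False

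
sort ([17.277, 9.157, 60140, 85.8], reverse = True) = [60140, 85.8, 17.277, 9.157]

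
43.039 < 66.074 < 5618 True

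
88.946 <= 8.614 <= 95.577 False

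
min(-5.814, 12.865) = -5.814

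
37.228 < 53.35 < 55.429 True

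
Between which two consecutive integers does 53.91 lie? 53 and 54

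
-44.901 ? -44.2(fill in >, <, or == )<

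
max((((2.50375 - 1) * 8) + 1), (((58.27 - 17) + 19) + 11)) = 71.27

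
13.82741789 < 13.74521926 False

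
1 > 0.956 True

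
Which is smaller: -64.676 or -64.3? -64.676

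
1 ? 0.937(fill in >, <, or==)>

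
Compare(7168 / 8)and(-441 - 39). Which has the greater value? (7168 / 8)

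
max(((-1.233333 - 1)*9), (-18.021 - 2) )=-20.021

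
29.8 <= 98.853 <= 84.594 False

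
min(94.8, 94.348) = 94.348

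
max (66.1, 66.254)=66.254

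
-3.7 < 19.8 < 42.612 True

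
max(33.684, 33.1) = 33.684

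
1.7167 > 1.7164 True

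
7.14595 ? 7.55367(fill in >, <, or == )<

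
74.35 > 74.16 True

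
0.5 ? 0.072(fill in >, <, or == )>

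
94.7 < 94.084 False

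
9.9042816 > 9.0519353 True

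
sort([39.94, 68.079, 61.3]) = [39.94, 61.3, 68.079]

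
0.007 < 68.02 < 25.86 False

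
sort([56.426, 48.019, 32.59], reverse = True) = [56.426, 48.019, 32.59]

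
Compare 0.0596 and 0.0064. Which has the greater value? 0.0596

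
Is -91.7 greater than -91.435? No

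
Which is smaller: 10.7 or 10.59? 10.59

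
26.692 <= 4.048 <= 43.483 False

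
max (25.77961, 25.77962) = 25.77962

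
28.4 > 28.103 True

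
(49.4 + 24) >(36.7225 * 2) False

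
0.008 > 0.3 False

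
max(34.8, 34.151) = 34.8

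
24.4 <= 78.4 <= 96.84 True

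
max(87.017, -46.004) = 87.017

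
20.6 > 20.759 False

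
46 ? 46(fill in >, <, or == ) ==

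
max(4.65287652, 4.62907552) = 4.65287652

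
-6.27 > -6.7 True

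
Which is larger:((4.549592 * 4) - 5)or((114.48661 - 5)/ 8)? ((114.48661 - 5)/ 8)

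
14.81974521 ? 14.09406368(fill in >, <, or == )>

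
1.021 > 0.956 True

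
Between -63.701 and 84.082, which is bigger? 84.082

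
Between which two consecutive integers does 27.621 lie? 27 and 28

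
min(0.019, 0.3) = 0.019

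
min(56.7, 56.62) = 56.62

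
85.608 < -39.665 False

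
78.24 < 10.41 False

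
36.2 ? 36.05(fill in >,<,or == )>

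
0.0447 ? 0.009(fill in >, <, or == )>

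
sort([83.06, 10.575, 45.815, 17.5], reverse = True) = [83.06, 45.815, 17.5, 10.575]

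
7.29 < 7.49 True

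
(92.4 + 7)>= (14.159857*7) True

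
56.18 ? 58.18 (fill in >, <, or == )<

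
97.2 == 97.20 True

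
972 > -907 True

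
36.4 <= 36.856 True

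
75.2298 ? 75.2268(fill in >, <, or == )>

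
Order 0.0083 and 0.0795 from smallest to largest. 0.0083, 0.0795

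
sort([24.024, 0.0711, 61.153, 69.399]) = [0.0711, 24.024, 61.153, 69.399]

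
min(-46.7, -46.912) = -46.912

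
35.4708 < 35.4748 True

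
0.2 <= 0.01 False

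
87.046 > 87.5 False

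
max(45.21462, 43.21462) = 45.21462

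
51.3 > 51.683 False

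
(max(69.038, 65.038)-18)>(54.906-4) True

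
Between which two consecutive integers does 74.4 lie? 74 and 75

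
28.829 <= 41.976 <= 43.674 True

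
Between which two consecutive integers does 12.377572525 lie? 12 and 13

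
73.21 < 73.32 True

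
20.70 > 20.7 False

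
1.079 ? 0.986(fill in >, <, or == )>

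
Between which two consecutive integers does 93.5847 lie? 93 and 94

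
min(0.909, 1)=0.909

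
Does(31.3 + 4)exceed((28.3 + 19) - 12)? No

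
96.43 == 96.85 False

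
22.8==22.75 False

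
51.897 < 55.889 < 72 True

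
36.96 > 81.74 False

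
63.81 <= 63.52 False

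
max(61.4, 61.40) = 61.40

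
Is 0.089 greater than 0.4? No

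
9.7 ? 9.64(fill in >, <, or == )>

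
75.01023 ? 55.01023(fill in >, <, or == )>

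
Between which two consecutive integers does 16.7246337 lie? 16 and 17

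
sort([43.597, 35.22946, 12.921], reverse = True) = [43.597, 35.22946, 12.921]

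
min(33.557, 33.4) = 33.4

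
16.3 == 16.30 True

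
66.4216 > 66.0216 True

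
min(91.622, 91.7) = 91.622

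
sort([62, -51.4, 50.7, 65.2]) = [-51.4, 50.7, 62, 65.2]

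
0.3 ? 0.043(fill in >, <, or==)>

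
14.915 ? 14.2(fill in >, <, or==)>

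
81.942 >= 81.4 True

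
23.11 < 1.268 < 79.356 False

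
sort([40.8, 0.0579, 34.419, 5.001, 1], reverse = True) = [40.8, 34.419, 5.001, 1, 0.0579]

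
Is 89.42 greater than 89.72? No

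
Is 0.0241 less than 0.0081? No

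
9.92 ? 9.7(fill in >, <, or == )>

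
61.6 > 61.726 False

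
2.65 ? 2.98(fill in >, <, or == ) <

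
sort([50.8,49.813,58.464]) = [49.813,50.8,58.464]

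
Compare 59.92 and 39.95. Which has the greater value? 59.92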